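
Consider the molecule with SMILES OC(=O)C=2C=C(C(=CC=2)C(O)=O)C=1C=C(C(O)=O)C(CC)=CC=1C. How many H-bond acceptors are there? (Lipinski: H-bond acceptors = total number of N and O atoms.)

N atoms: 0; O atoms: 6.
Lipinski HBA = 0 + 6 = 6.

6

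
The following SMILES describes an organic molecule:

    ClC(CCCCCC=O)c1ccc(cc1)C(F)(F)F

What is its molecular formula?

C14H16ClF3O

Walk through each heavy atom and fill implicit hydrogens from standard valence (C 4, N 3, O 2, S 2, halogen 1); for lowercase aromatic atoms, an aromatic c carries 1 H when it has two neighbours and 0 H with three, and aromatic n carries 0 H:
  atom 1: Cl (halogen, monovalent) → 0 H
  atom 2: C, bond orders sum to 3 (valence 4) → 1 H
  atom 3: C, bond orders sum to 2 (valence 4) → 2 H
  atom 4: C, bond orders sum to 2 (valence 4) → 2 H
  atom 5: C, bond orders sum to 2 (valence 4) → 2 H
  atom 6: C, bond orders sum to 2 (valence 4) → 2 H
  atom 7: C, bond orders sum to 2 (valence 4) → 2 H
  atom 8: C, bond orders sum to 3 (valence 4) → 1 H
  atom 9: O, bond orders sum to 2 (valence 2) → 0 H
  atom 10: aromatic c, 3 neighbours → 0 H
  atom 11: aromatic c, 2 neighbours → 1 H
  atom 12: aromatic c, 2 neighbours → 1 H
  atom 13: aromatic c, 3 neighbours → 0 H
  atom 14: aromatic c, 2 neighbours → 1 H
  atom 15: aromatic c, 2 neighbours → 1 H
  atom 16: C, bond orders sum to 4 (valence 4) → 0 H
  atom 17: F (halogen, monovalent) → 0 H
  atom 18: F (halogen, monovalent) → 0 H
  atom 19: F (halogen, monovalent) → 0 H
Totals → C:14, H:16, Cl:1, F:3, O:1.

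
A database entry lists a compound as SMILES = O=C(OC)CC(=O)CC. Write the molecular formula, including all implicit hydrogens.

Walk through each heavy atom and fill implicit hydrogens from standard valence (C 4, N 3, O 2, S 2, halogen 1):
  atom 1: O, bond orders sum to 2 (valence 2) → 0 H
  atom 2: C, bond orders sum to 4 (valence 4) → 0 H
  atom 3: O, bond orders sum to 2 (valence 2) → 0 H
  atom 4: C, bond orders sum to 1 (valence 4) → 3 H
  atom 5: C, bond orders sum to 2 (valence 4) → 2 H
  atom 6: C, bond orders sum to 4 (valence 4) → 0 H
  atom 7: O, bond orders sum to 2 (valence 2) → 0 H
  atom 8: C, bond orders sum to 2 (valence 4) → 2 H
  atom 9: C, bond orders sum to 1 (valence 4) → 3 H
Totals → C:6, H:10, O:3.
In Hill order: C6H10O3.

C6H10O3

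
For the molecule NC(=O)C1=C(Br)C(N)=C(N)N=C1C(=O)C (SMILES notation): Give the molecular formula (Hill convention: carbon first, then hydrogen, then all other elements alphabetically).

Walk through each heavy atom and fill implicit hydrogens from standard valence (C 4, N 3, O 2, S 2, halogen 1):
  atom 1: N, bond orders sum to 1 (valence 3) → 2 H
  atom 2: C, bond orders sum to 4 (valence 4) → 0 H
  atom 3: O, bond orders sum to 2 (valence 2) → 0 H
  atom 4: C, bond orders sum to 4 (valence 4) → 0 H
  atom 5: C, bond orders sum to 4 (valence 4) → 0 H
  atom 6: Br (halogen, monovalent) → 0 H
  atom 7: C, bond orders sum to 4 (valence 4) → 0 H
  atom 8: N, bond orders sum to 1 (valence 3) → 2 H
  atom 9: C, bond orders sum to 4 (valence 4) → 0 H
  atom 10: N, bond orders sum to 1 (valence 3) → 2 H
  atom 11: N, bond orders sum to 3 (valence 3) → 0 H
  atom 12: C, bond orders sum to 4 (valence 4) → 0 H
  atom 13: C, bond orders sum to 4 (valence 4) → 0 H
  atom 14: O, bond orders sum to 2 (valence 2) → 0 H
  atom 15: C, bond orders sum to 1 (valence 4) → 3 H
Totals → C:8, H:9, Br:1, N:4, O:2.

C8H9BrN4O2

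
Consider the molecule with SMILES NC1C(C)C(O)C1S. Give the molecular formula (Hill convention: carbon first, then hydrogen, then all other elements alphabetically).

C5H11NOS

Walk through each heavy atom and fill implicit hydrogens from standard valence (C 4, N 3, O 2, S 2, halogen 1):
  atom 1: N, bond orders sum to 1 (valence 3) → 2 H
  atom 2: C, bond orders sum to 3 (valence 4) → 1 H
  atom 3: C, bond orders sum to 3 (valence 4) → 1 H
  atom 4: C, bond orders sum to 1 (valence 4) → 3 H
  atom 5: C, bond orders sum to 3 (valence 4) → 1 H
  atom 6: O, bond orders sum to 1 (valence 2) → 1 H
  atom 7: C, bond orders sum to 3 (valence 4) → 1 H
  atom 8: S, bond orders sum to 1 (valence 2) → 1 H
Totals → C:5, H:11, N:1, O:1, S:1.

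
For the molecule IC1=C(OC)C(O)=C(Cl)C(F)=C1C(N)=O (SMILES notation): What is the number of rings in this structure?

1

In SMILES, each pair of matching ring-closure digits denotes one ring-closing bond; the number of such bonds equals the number of independent rings.
Ring-closure bonds here: 1.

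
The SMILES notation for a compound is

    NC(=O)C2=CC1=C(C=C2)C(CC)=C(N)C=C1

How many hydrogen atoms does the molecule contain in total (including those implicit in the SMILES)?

Walk through each heavy atom and fill implicit hydrogens from standard valence (C 4, N 3, O 2, S 2, halogen 1):
  atom 1: N, bond orders sum to 1 (valence 3) → 2 H
  atom 2: C, bond orders sum to 4 (valence 4) → 0 H
  atom 3: O, bond orders sum to 2 (valence 2) → 0 H
  atom 4: C, bond orders sum to 4 (valence 4) → 0 H
  atom 5: C, bond orders sum to 3 (valence 4) → 1 H
  atom 6: C, bond orders sum to 4 (valence 4) → 0 H
  atom 7: C, bond orders sum to 4 (valence 4) → 0 H
  atom 8: C, bond orders sum to 3 (valence 4) → 1 H
  atom 9: C, bond orders sum to 3 (valence 4) → 1 H
  atom 10: C, bond orders sum to 4 (valence 4) → 0 H
  atom 11: C, bond orders sum to 2 (valence 4) → 2 H
  atom 12: C, bond orders sum to 1 (valence 4) → 3 H
  atom 13: C, bond orders sum to 4 (valence 4) → 0 H
  atom 14: N, bond orders sum to 1 (valence 3) → 2 H
  atom 15: C, bond orders sum to 3 (valence 4) → 1 H
  atom 16: C, bond orders sum to 3 (valence 4) → 1 H
Total hydrogens: 14.

14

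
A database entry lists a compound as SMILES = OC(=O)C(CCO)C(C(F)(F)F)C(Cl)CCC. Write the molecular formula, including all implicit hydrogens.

Walk through each heavy atom and fill implicit hydrogens from standard valence (C 4, N 3, O 2, S 2, halogen 1):
  atom 1: O, bond orders sum to 1 (valence 2) → 1 H
  atom 2: C, bond orders sum to 4 (valence 4) → 0 H
  atom 3: O, bond orders sum to 2 (valence 2) → 0 H
  atom 4: C, bond orders sum to 3 (valence 4) → 1 H
  atom 5: C, bond orders sum to 2 (valence 4) → 2 H
  atom 6: C, bond orders sum to 2 (valence 4) → 2 H
  atom 7: O, bond orders sum to 1 (valence 2) → 1 H
  atom 8: C, bond orders sum to 3 (valence 4) → 1 H
  atom 9: C, bond orders sum to 4 (valence 4) → 0 H
  atom 10: F (halogen, monovalent) → 0 H
  atom 11: F (halogen, monovalent) → 0 H
  atom 12: F (halogen, monovalent) → 0 H
  atom 13: C, bond orders sum to 3 (valence 4) → 1 H
  atom 14: Cl (halogen, monovalent) → 0 H
  atom 15: C, bond orders sum to 2 (valence 4) → 2 H
  atom 16: C, bond orders sum to 2 (valence 4) → 2 H
  atom 17: C, bond orders sum to 1 (valence 4) → 3 H
Totals → C:10, H:16, Cl:1, F:3, O:3.
In Hill order: C10H16ClF3O3.

C10H16ClF3O3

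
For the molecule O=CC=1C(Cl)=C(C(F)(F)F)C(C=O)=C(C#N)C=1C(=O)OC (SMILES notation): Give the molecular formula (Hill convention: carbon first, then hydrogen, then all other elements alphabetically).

C12H5ClF3NO4

Walk through each heavy atom and fill implicit hydrogens from standard valence (C 4, N 3, O 2, S 2, halogen 1):
  atom 1: O, bond orders sum to 2 (valence 2) → 0 H
  atom 2: C, bond orders sum to 3 (valence 4) → 1 H
  atom 3: C, bond orders sum to 4 (valence 4) → 0 H
  atom 4: C, bond orders sum to 4 (valence 4) → 0 H
  atom 5: Cl (halogen, monovalent) → 0 H
  atom 6: C, bond orders sum to 4 (valence 4) → 0 H
  atom 7: C, bond orders sum to 4 (valence 4) → 0 H
  atom 8: F (halogen, monovalent) → 0 H
  atom 9: F (halogen, monovalent) → 0 H
  atom 10: F (halogen, monovalent) → 0 H
  atom 11: C, bond orders sum to 4 (valence 4) → 0 H
  atom 12: C, bond orders sum to 3 (valence 4) → 1 H
  atom 13: O, bond orders sum to 2 (valence 2) → 0 H
  atom 14: C, bond orders sum to 4 (valence 4) → 0 H
  atom 15: C, bond orders sum to 4 (valence 4) → 0 H
  atom 16: N, bond orders sum to 3 (valence 3) → 0 H
  atom 17: C, bond orders sum to 4 (valence 4) → 0 H
  atom 18: C, bond orders sum to 4 (valence 4) → 0 H
  atom 19: O, bond orders sum to 2 (valence 2) → 0 H
  atom 20: O, bond orders sum to 2 (valence 2) → 0 H
  atom 21: C, bond orders sum to 1 (valence 4) → 3 H
Totals → C:12, H:5, Cl:1, F:3, N:1, O:4.
In Hill order: C12H5ClF3NO4.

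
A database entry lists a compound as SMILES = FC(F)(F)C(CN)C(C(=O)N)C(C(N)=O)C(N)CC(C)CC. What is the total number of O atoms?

Scan the SMILES for O atoms (remember two-letter symbols like Cl and Br are single atoms).
Oxygen count: 2.

2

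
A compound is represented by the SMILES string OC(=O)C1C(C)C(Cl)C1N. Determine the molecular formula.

C6H10ClNO2

Walk through each heavy atom and fill implicit hydrogens from standard valence (C 4, N 3, O 2, S 2, halogen 1):
  atom 1: O, bond orders sum to 1 (valence 2) → 1 H
  atom 2: C, bond orders sum to 4 (valence 4) → 0 H
  atom 3: O, bond orders sum to 2 (valence 2) → 0 H
  atom 4: C, bond orders sum to 3 (valence 4) → 1 H
  atom 5: C, bond orders sum to 3 (valence 4) → 1 H
  atom 6: C, bond orders sum to 1 (valence 4) → 3 H
  atom 7: C, bond orders sum to 3 (valence 4) → 1 H
  atom 8: Cl (halogen, monovalent) → 0 H
  atom 9: C, bond orders sum to 3 (valence 4) → 1 H
  atom 10: N, bond orders sum to 1 (valence 3) → 2 H
Totals → C:6, H:10, Cl:1, N:1, O:2.
In Hill order: C6H10ClNO2.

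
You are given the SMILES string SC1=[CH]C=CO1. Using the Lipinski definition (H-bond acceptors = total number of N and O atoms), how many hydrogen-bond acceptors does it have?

1

N atoms: 0; O atoms: 1.
Lipinski HBA = 0 + 1 = 1.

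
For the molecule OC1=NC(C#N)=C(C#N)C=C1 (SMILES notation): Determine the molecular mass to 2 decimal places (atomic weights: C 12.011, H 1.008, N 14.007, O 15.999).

145.12 g/mol

First, the molecular formula is C7H3N3O (counting implicit H from valence).
  C: 7 × 12.011 = 84.077
  H: 3 × 1.008 = 3.024
  N: 3 × 14.007 = 42.021
  O: 1 × 15.999 = 15.999
Sum: 7×12.011 + 3×1.008 + 3×14.007 + 1×15.999 = 145.121 → 145.12 g/mol.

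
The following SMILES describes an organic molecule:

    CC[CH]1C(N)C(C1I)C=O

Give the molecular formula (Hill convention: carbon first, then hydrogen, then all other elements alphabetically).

C7H12INO

Walk through each heavy atom and fill implicit hydrogens from standard valence (C 4, N 3, O 2, S 2, halogen 1):
  atom 1: C, bond orders sum to 1 (valence 4) → 3 H
  atom 2: C, bond orders sum to 2 (valence 4) → 2 H
  atom 3: C with explicit H count 1
  atom 4: C, bond orders sum to 3 (valence 4) → 1 H
  atom 5: N, bond orders sum to 1 (valence 3) → 2 H
  atom 6: C, bond orders sum to 3 (valence 4) → 1 H
  atom 7: C, bond orders sum to 3 (valence 4) → 1 H
  atom 8: I (halogen, monovalent) → 0 H
  atom 9: C, bond orders sum to 3 (valence 4) → 1 H
  atom 10: O, bond orders sum to 2 (valence 2) → 0 H
Totals → C:7, H:12, I:1, N:1, O:1.
In Hill order: C7H12INO.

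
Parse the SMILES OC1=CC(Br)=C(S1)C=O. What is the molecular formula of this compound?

Walk through each heavy atom and fill implicit hydrogens from standard valence (C 4, N 3, O 2, S 2, halogen 1):
  atom 1: O, bond orders sum to 1 (valence 2) → 1 H
  atom 2: C, bond orders sum to 4 (valence 4) → 0 H
  atom 3: C, bond orders sum to 3 (valence 4) → 1 H
  atom 4: C, bond orders sum to 4 (valence 4) → 0 H
  atom 5: Br (halogen, monovalent) → 0 H
  atom 6: C, bond orders sum to 4 (valence 4) → 0 H
  atom 7: S, bond orders sum to 2 (valence 2) → 0 H
  atom 8: C, bond orders sum to 3 (valence 4) → 1 H
  atom 9: O, bond orders sum to 2 (valence 2) → 0 H
Totals → C:5, H:3, Br:1, O:2, S:1.

C5H3BrO2S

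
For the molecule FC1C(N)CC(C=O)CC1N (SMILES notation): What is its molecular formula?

C7H13FN2O

Walk through each heavy atom and fill implicit hydrogens from standard valence (C 4, N 3, O 2, S 2, halogen 1):
  atom 1: F (halogen, monovalent) → 0 H
  atom 2: C, bond orders sum to 3 (valence 4) → 1 H
  atom 3: C, bond orders sum to 3 (valence 4) → 1 H
  atom 4: N, bond orders sum to 1 (valence 3) → 2 H
  atom 5: C, bond orders sum to 2 (valence 4) → 2 H
  atom 6: C, bond orders sum to 3 (valence 4) → 1 H
  atom 7: C, bond orders sum to 3 (valence 4) → 1 H
  atom 8: O, bond orders sum to 2 (valence 2) → 0 H
  atom 9: C, bond orders sum to 2 (valence 4) → 2 H
  atom 10: C, bond orders sum to 3 (valence 4) → 1 H
  atom 11: N, bond orders sum to 1 (valence 3) → 2 H
Totals → C:7, H:13, F:1, N:2, O:1.
In Hill order: C7H13FN2O.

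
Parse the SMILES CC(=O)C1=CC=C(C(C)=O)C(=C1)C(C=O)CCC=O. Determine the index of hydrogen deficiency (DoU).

Degree of unsaturation = (number of rings) + (number of π bonds).
Ring closures in the SMILES: 1.
π bonds: 7 double bonds (each 1 DoU) → 7 DoU from unsaturation.
Total DoU = 1 + 7 = 8.

8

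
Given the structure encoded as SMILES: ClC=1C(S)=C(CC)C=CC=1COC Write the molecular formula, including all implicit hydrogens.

Walk through each heavy atom and fill implicit hydrogens from standard valence (C 4, N 3, O 2, S 2, halogen 1):
  atom 1: Cl (halogen, monovalent) → 0 H
  atom 2: C, bond orders sum to 4 (valence 4) → 0 H
  atom 3: C, bond orders sum to 4 (valence 4) → 0 H
  atom 4: S, bond orders sum to 1 (valence 2) → 1 H
  atom 5: C, bond orders sum to 4 (valence 4) → 0 H
  atom 6: C, bond orders sum to 2 (valence 4) → 2 H
  atom 7: C, bond orders sum to 1 (valence 4) → 3 H
  atom 8: C, bond orders sum to 3 (valence 4) → 1 H
  atom 9: C, bond orders sum to 3 (valence 4) → 1 H
  atom 10: C, bond orders sum to 4 (valence 4) → 0 H
  atom 11: C, bond orders sum to 2 (valence 4) → 2 H
  atom 12: O, bond orders sum to 2 (valence 2) → 0 H
  atom 13: C, bond orders sum to 1 (valence 4) → 3 H
Totals → C:10, H:13, Cl:1, O:1, S:1.
In Hill order: C10H13ClOS.

C10H13ClOS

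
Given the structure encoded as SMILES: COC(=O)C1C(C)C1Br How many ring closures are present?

1

In SMILES, each pair of matching ring-closure digits denotes one ring-closing bond; the number of such bonds equals the number of independent rings.
Ring-closure bonds here: 1.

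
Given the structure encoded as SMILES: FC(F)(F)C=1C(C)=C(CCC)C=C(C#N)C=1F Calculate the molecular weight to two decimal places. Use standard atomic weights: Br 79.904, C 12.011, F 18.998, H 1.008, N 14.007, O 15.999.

First, the molecular formula is C12H11F4N (counting implicit H from valence).
  C: 12 × 12.011 = 144.132
  F: 4 × 18.998 = 75.992
  H: 11 × 1.008 = 11.088
  N: 1 × 14.007 = 14.007
Sum: 12×12.011 + 4×18.998 + 11×1.008 + 1×14.007 = 245.219 → 245.22 g/mol.

245.22 g/mol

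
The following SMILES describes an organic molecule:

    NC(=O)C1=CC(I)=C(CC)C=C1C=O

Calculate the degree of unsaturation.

Molecular formula: C10H10INO2.
DoU = (2C + 2 + N − H − X) / 2, where X is the halogen count and O/S are ignored.
    = (2·10 + 2 + 1 − 10 − 1) / 2 = 12 / 2 = 6.

6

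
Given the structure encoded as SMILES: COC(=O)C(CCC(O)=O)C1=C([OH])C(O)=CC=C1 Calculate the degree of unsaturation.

6

Degree of unsaturation = (number of rings) + (number of π bonds).
Ring closures in the SMILES: 1.
π bonds: 5 double bonds (each 1 DoU) → 5 DoU from unsaturation.
Total DoU = 1 + 5 = 6.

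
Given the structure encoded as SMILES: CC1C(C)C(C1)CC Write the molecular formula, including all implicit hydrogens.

C8H16

Walk through each heavy atom and fill implicit hydrogens from standard valence (C 4, N 3, O 2, S 2, halogen 1):
  atom 1: C, bond orders sum to 1 (valence 4) → 3 H
  atom 2: C, bond orders sum to 3 (valence 4) → 1 H
  atom 3: C, bond orders sum to 3 (valence 4) → 1 H
  atom 4: C, bond orders sum to 1 (valence 4) → 3 H
  atom 5: C, bond orders sum to 3 (valence 4) → 1 H
  atom 6: C, bond orders sum to 2 (valence 4) → 2 H
  atom 7: C, bond orders sum to 2 (valence 4) → 2 H
  atom 8: C, bond orders sum to 1 (valence 4) → 3 H
Totals → C:8, H:16.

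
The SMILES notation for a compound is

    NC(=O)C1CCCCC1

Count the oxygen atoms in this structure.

1

Scan the SMILES for O atoms (remember two-letter symbols like Cl and Br are single atoms).
Oxygen count: 1.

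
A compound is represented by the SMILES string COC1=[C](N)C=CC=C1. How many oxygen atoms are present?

Scan the SMILES for O atoms (remember two-letter symbols like Cl and Br are single atoms).
Oxygen count: 1.

1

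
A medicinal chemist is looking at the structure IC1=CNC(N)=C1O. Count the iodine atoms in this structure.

Scan the SMILES for I atoms (remember two-letter symbols like Cl and Br are single atoms).
Iodine count: 1.

1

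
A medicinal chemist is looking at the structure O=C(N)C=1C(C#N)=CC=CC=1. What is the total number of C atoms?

8

Count every carbon token in the SMILES (each C, including those in ring-closure positions and inside branches).
Carbon count: 8.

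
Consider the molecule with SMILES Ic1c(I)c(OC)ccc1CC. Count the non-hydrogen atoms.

12

Every atom symbol written in the SMILES (organic subset) is one heavy atom; implicit H are not written.
Heavy atoms by element → C:9, I:2, O:1.
Total: 12.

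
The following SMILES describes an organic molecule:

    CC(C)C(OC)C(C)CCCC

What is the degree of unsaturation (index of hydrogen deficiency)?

0

Degree of unsaturation = (number of rings) + (number of π bonds).
Ring closures in the SMILES: 0.
π bonds: none → 0 DoU from unsaturation.
Total DoU = 0 + 0 = 0.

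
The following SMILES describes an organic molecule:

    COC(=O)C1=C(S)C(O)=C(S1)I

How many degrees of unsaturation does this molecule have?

Degree of unsaturation = (number of rings) + (number of π bonds).
Ring closures in the SMILES: 1.
π bonds: 3 double bonds (each 1 DoU) → 3 DoU from unsaturation.
Total DoU = 1 + 3 = 4.

4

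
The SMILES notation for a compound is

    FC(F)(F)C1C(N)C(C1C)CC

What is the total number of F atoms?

Scan the SMILES for F atoms (remember two-letter symbols like Cl and Br are single atoms).
Fluorine count: 3.

3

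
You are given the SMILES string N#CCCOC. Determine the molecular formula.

Walk through each heavy atom and fill implicit hydrogens from standard valence (C 4, N 3, O 2, S 2, halogen 1):
  atom 1: N, bond orders sum to 3 (valence 3) → 0 H
  atom 2: C, bond orders sum to 4 (valence 4) → 0 H
  atom 3: C, bond orders sum to 2 (valence 4) → 2 H
  atom 4: C, bond orders sum to 2 (valence 4) → 2 H
  atom 5: O, bond orders sum to 2 (valence 2) → 0 H
  atom 6: C, bond orders sum to 1 (valence 4) → 3 H
Totals → C:4, H:7, N:1, O:1.
In Hill order: C4H7NO.

C4H7NO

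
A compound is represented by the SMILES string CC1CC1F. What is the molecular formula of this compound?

Walk through each heavy atom and fill implicit hydrogens from standard valence (C 4, N 3, O 2, S 2, halogen 1):
  atom 1: C, bond orders sum to 1 (valence 4) → 3 H
  atom 2: C, bond orders sum to 3 (valence 4) → 1 H
  atom 3: C, bond orders sum to 2 (valence 4) → 2 H
  atom 4: C, bond orders sum to 3 (valence 4) → 1 H
  atom 5: F (halogen, monovalent) → 0 H
Totals → C:4, H:7, F:1.
In Hill order: C4H7F.

C4H7F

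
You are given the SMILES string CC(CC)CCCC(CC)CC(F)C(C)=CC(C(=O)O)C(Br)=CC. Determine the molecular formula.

C20H34BrFO2

Walk through each heavy atom and fill implicit hydrogens from standard valence (C 4, N 3, O 2, S 2, halogen 1):
  atom 1: C, bond orders sum to 1 (valence 4) → 3 H
  atom 2: C, bond orders sum to 3 (valence 4) → 1 H
  atom 3: C, bond orders sum to 2 (valence 4) → 2 H
  atom 4: C, bond orders sum to 1 (valence 4) → 3 H
  atom 5: C, bond orders sum to 2 (valence 4) → 2 H
  atom 6: C, bond orders sum to 2 (valence 4) → 2 H
  atom 7: C, bond orders sum to 2 (valence 4) → 2 H
  atom 8: C, bond orders sum to 3 (valence 4) → 1 H
  atom 9: C, bond orders sum to 2 (valence 4) → 2 H
  atom 10: C, bond orders sum to 1 (valence 4) → 3 H
  atom 11: C, bond orders sum to 2 (valence 4) → 2 H
  atom 12: C, bond orders sum to 3 (valence 4) → 1 H
  atom 13: F (halogen, monovalent) → 0 H
  atom 14: C, bond orders sum to 4 (valence 4) → 0 H
  atom 15: C, bond orders sum to 1 (valence 4) → 3 H
  atom 16: C, bond orders sum to 3 (valence 4) → 1 H
  atom 17: C, bond orders sum to 3 (valence 4) → 1 H
  atom 18: C, bond orders sum to 4 (valence 4) → 0 H
  atom 19: O, bond orders sum to 2 (valence 2) → 0 H
  atom 20: O, bond orders sum to 1 (valence 2) → 1 H
  atom 21: C, bond orders sum to 4 (valence 4) → 0 H
  atom 22: Br (halogen, monovalent) → 0 H
  atom 23: C, bond orders sum to 3 (valence 4) → 1 H
  atom 24: C, bond orders sum to 1 (valence 4) → 3 H
Totals → C:20, H:34, Br:1, F:1, O:2.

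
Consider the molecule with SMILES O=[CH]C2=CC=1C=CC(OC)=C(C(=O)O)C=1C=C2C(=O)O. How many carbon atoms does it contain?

14

Count every carbon token in the SMILES (each C, including those in ring-closure positions and inside branches).
Carbon count: 14.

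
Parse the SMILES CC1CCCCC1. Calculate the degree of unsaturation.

Molecular formula: C7H14.
DoU = (2C + 2 + N − H − X) / 2, where X is the halogen count and O/S are ignored.
    = (2·7 + 2 + 0 − 14 − 0) / 2 = 2 / 2 = 1.

1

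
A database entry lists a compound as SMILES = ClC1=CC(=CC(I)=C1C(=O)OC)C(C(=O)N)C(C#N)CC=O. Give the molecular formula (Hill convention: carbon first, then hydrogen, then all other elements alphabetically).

C14H12ClIN2O4

Walk through each heavy atom and fill implicit hydrogens from standard valence (C 4, N 3, O 2, S 2, halogen 1):
  atom 1: Cl (halogen, monovalent) → 0 H
  atom 2: C, bond orders sum to 4 (valence 4) → 0 H
  atom 3: C, bond orders sum to 3 (valence 4) → 1 H
  atom 4: C, bond orders sum to 4 (valence 4) → 0 H
  atom 5: C, bond orders sum to 3 (valence 4) → 1 H
  atom 6: C, bond orders sum to 4 (valence 4) → 0 H
  atom 7: I (halogen, monovalent) → 0 H
  atom 8: C, bond orders sum to 4 (valence 4) → 0 H
  atom 9: C, bond orders sum to 4 (valence 4) → 0 H
  atom 10: O, bond orders sum to 2 (valence 2) → 0 H
  atom 11: O, bond orders sum to 2 (valence 2) → 0 H
  atom 12: C, bond orders sum to 1 (valence 4) → 3 H
  atom 13: C, bond orders sum to 3 (valence 4) → 1 H
  atom 14: C, bond orders sum to 4 (valence 4) → 0 H
  atom 15: O, bond orders sum to 2 (valence 2) → 0 H
  atom 16: N, bond orders sum to 1 (valence 3) → 2 H
  atom 17: C, bond orders sum to 3 (valence 4) → 1 H
  atom 18: C, bond orders sum to 4 (valence 4) → 0 H
  atom 19: N, bond orders sum to 3 (valence 3) → 0 H
  atom 20: C, bond orders sum to 2 (valence 4) → 2 H
  atom 21: C, bond orders sum to 3 (valence 4) → 1 H
  atom 22: O, bond orders sum to 2 (valence 2) → 0 H
Totals → C:14, H:12, Cl:1, I:1, N:2, O:4.
In Hill order: C14H12ClIN2O4.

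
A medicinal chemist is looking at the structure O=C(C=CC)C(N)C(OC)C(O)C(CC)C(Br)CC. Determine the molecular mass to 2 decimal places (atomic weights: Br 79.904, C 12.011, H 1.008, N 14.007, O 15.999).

First, the molecular formula is C14H26BrNO3 (counting implicit H from valence).
  Br: 1 × 79.904 = 79.904
  C: 14 × 12.011 = 168.154
  H: 26 × 1.008 = 26.208
  N: 1 × 14.007 = 14.007
  O: 3 × 15.999 = 47.997
Sum: 1×79.904 + 14×12.011 + 26×1.008 + 1×14.007 + 3×15.999 = 336.270 → 336.27 g/mol.

336.27 g/mol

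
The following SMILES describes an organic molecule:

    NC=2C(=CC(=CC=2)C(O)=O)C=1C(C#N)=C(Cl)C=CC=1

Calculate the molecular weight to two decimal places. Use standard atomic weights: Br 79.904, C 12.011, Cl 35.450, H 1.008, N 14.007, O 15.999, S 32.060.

First, the molecular formula is C14H9ClN2O2 (counting implicit H from valence).
  C: 14 × 12.011 = 168.154
  Cl: 1 × 35.450 = 35.450
  H: 9 × 1.008 = 9.072
  N: 2 × 14.007 = 28.014
  O: 2 × 15.999 = 31.998
Sum: 14×12.011 + 1×35.450 + 9×1.008 + 2×14.007 + 2×15.999 = 272.688 → 272.69 g/mol.

272.69 g/mol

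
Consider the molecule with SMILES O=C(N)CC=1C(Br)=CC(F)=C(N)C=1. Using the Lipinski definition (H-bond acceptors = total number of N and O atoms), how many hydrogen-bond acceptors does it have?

N atoms: 2; O atoms: 1.
Lipinski HBA = 2 + 1 = 3.

3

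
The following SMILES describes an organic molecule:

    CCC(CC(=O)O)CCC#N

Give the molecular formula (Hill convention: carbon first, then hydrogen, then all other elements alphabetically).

Walk through each heavy atom and fill implicit hydrogens from standard valence (C 4, N 3, O 2, S 2, halogen 1):
  atom 1: C, bond orders sum to 1 (valence 4) → 3 H
  atom 2: C, bond orders sum to 2 (valence 4) → 2 H
  atom 3: C, bond orders sum to 3 (valence 4) → 1 H
  atom 4: C, bond orders sum to 2 (valence 4) → 2 H
  atom 5: C, bond orders sum to 4 (valence 4) → 0 H
  atom 6: O, bond orders sum to 2 (valence 2) → 0 H
  atom 7: O, bond orders sum to 1 (valence 2) → 1 H
  atom 8: C, bond orders sum to 2 (valence 4) → 2 H
  atom 9: C, bond orders sum to 2 (valence 4) → 2 H
  atom 10: C, bond orders sum to 4 (valence 4) → 0 H
  atom 11: N, bond orders sum to 3 (valence 3) → 0 H
Totals → C:8, H:13, N:1, O:2.
In Hill order: C8H13NO2.

C8H13NO2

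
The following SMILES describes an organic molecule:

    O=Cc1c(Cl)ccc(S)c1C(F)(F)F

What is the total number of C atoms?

8

Count every carbon token in the SMILES (each C, including those in ring-closure positions and inside branches).
Carbon count: 8.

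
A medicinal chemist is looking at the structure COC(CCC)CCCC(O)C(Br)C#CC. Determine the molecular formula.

C13H23BrO2

Walk through each heavy atom and fill implicit hydrogens from standard valence (C 4, N 3, O 2, S 2, halogen 1):
  atom 1: C, bond orders sum to 1 (valence 4) → 3 H
  atom 2: O, bond orders sum to 2 (valence 2) → 0 H
  atom 3: C, bond orders sum to 3 (valence 4) → 1 H
  atom 4: C, bond orders sum to 2 (valence 4) → 2 H
  atom 5: C, bond orders sum to 2 (valence 4) → 2 H
  atom 6: C, bond orders sum to 1 (valence 4) → 3 H
  atom 7: C, bond orders sum to 2 (valence 4) → 2 H
  atom 8: C, bond orders sum to 2 (valence 4) → 2 H
  atom 9: C, bond orders sum to 2 (valence 4) → 2 H
  atom 10: C, bond orders sum to 3 (valence 4) → 1 H
  atom 11: O, bond orders sum to 1 (valence 2) → 1 H
  atom 12: C, bond orders sum to 3 (valence 4) → 1 H
  atom 13: Br (halogen, monovalent) → 0 H
  atom 14: C, bond orders sum to 4 (valence 4) → 0 H
  atom 15: C, bond orders sum to 4 (valence 4) → 0 H
  atom 16: C, bond orders sum to 1 (valence 4) → 3 H
Totals → C:13, H:23, Br:1, O:2.
In Hill order: C13H23BrO2.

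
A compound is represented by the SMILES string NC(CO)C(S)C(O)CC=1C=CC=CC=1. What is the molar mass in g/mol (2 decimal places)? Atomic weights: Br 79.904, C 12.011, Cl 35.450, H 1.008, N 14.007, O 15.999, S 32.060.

227.32 g/mol

First, the molecular formula is C11H17NO2S (counting implicit H from valence).
  C: 11 × 12.011 = 132.121
  H: 17 × 1.008 = 17.136
  N: 1 × 14.007 = 14.007
  O: 2 × 15.999 = 31.998
  S: 1 × 32.060 = 32.060
Sum: 11×12.011 + 17×1.008 + 1×14.007 + 2×15.999 + 1×32.060 = 227.322 → 227.32 g/mol.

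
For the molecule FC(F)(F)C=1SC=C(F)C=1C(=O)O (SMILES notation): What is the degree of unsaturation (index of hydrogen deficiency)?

Molecular formula: C6H2F4O2S.
DoU = (2C + 2 + N − H − X) / 2, where X is the halogen count and O/S are ignored.
    = (2·6 + 2 + 0 − 2 − 4) / 2 = 8 / 2 = 4.

4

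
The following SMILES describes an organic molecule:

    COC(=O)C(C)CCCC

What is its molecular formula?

Walk through each heavy atom and fill implicit hydrogens from standard valence (C 4, N 3, O 2, S 2, halogen 1):
  atom 1: C, bond orders sum to 1 (valence 4) → 3 H
  atom 2: O, bond orders sum to 2 (valence 2) → 0 H
  atom 3: C, bond orders sum to 4 (valence 4) → 0 H
  atom 4: O, bond orders sum to 2 (valence 2) → 0 H
  atom 5: C, bond orders sum to 3 (valence 4) → 1 H
  atom 6: C, bond orders sum to 1 (valence 4) → 3 H
  atom 7: C, bond orders sum to 2 (valence 4) → 2 H
  atom 8: C, bond orders sum to 2 (valence 4) → 2 H
  atom 9: C, bond orders sum to 2 (valence 4) → 2 H
  atom 10: C, bond orders sum to 1 (valence 4) → 3 H
Totals → C:8, H:16, O:2.

C8H16O2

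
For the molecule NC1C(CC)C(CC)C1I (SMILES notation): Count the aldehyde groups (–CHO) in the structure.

0

Scan the SMILES for the aldehyde motif — none present.
Groups that are present: 1 primary amine.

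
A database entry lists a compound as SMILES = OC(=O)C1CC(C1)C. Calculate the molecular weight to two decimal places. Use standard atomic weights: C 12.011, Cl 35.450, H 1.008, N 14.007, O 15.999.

First, the molecular formula is C6H10O2 (counting implicit H from valence).
  C: 6 × 12.011 = 72.066
  H: 10 × 1.008 = 10.080
  O: 2 × 15.999 = 31.998
Sum: 6×12.011 + 10×1.008 + 2×15.999 = 114.144 → 114.14 g/mol.

114.14 g/mol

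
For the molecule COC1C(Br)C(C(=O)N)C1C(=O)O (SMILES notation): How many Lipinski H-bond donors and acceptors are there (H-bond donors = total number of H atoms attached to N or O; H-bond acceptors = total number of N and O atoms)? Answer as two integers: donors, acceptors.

3, 5

Donors: find every N or O and count the H atoms it carries.
  atom 2 (O): bond orders sum to 2 → 0 H
  atom 8 (O): bond orders sum to 2 → 0 H
  atom 9 (N): bond orders sum to 1 → 2 H
  atom 12 (O): bond orders sum to 2 → 0 H
  atom 13 (O): bond orders sum to 1 → 1 H
Lipinski HBD = 3.
Acceptors: N atoms = 1, O atoms = 4 → HBA = 5.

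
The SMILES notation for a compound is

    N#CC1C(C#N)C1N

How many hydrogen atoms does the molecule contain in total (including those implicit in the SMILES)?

5

Walk through each heavy atom and fill implicit hydrogens from standard valence (C 4, N 3, O 2, S 2, halogen 1):
  atom 1: N, bond orders sum to 3 (valence 3) → 0 H
  atom 2: C, bond orders sum to 4 (valence 4) → 0 H
  atom 3: C, bond orders sum to 3 (valence 4) → 1 H
  atom 4: C, bond orders sum to 3 (valence 4) → 1 H
  atom 5: C, bond orders sum to 4 (valence 4) → 0 H
  atom 6: N, bond orders sum to 3 (valence 3) → 0 H
  atom 7: C, bond orders sum to 3 (valence 4) → 1 H
  atom 8: N, bond orders sum to 1 (valence 3) → 2 H
Total hydrogens: 5.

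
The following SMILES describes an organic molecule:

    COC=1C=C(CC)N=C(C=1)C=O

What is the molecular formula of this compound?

C9H11NO2

Walk through each heavy atom and fill implicit hydrogens from standard valence (C 4, N 3, O 2, S 2, halogen 1):
  atom 1: C, bond orders sum to 1 (valence 4) → 3 H
  atom 2: O, bond orders sum to 2 (valence 2) → 0 H
  atom 3: C, bond orders sum to 4 (valence 4) → 0 H
  atom 4: C, bond orders sum to 3 (valence 4) → 1 H
  atom 5: C, bond orders sum to 4 (valence 4) → 0 H
  atom 6: C, bond orders sum to 2 (valence 4) → 2 H
  atom 7: C, bond orders sum to 1 (valence 4) → 3 H
  atom 8: N, bond orders sum to 3 (valence 3) → 0 H
  atom 9: C, bond orders sum to 4 (valence 4) → 0 H
  atom 10: C, bond orders sum to 3 (valence 4) → 1 H
  atom 11: C, bond orders sum to 3 (valence 4) → 1 H
  atom 12: O, bond orders sum to 2 (valence 2) → 0 H
Totals → C:9, H:11, N:1, O:2.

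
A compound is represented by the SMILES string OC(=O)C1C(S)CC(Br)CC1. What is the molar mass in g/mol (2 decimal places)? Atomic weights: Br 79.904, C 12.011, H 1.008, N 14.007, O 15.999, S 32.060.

239.13 g/mol

First, the molecular formula is C7H11BrO2S (counting implicit H from valence).
  Br: 1 × 79.904 = 79.904
  C: 7 × 12.011 = 84.077
  H: 11 × 1.008 = 11.088
  O: 2 × 15.999 = 31.998
  S: 1 × 32.060 = 32.060
Sum: 1×79.904 + 7×12.011 + 11×1.008 + 2×15.999 + 1×32.060 = 239.127 → 239.13 g/mol.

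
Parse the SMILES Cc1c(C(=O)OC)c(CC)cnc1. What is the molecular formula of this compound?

Walk through each heavy atom and fill implicit hydrogens from standard valence (C 4, N 3, O 2, S 2, halogen 1); for lowercase aromatic atoms, an aromatic c carries 1 H when it has two neighbours and 0 H with three, and aromatic n carries 0 H:
  atom 1: C, bond orders sum to 1 (valence 4) → 3 H
  atom 2: aromatic c, 3 neighbours → 0 H
  atom 3: aromatic c, 3 neighbours → 0 H
  atom 4: C, bond orders sum to 4 (valence 4) → 0 H
  atom 5: O, bond orders sum to 2 (valence 2) → 0 H
  atom 6: O, bond orders sum to 2 (valence 2) → 0 H
  atom 7: C, bond orders sum to 1 (valence 4) → 3 H
  atom 8: aromatic c, 3 neighbours → 0 H
  atom 9: C, bond orders sum to 2 (valence 4) → 2 H
  atom 10: C, bond orders sum to 1 (valence 4) → 3 H
  atom 11: aromatic c, 2 neighbours → 1 H
  atom 12: aromatic n, 2 neighbours → 0 H
  atom 13: aromatic c, 2 neighbours → 1 H
Totals → C:10, H:13, N:1, O:2.

C10H13NO2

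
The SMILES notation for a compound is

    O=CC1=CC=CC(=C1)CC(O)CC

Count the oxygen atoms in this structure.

Scan the SMILES for O atoms (remember two-letter symbols like Cl and Br are single atoms).
Oxygen count: 2.

2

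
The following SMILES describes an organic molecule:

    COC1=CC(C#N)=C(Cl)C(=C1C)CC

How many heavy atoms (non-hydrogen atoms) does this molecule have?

Every atom symbol written in the SMILES (organic subset) is one heavy atom; implicit H are not written.
Heavy atoms by element → C:11, Cl:1, N:1, O:1.
Total: 14.

14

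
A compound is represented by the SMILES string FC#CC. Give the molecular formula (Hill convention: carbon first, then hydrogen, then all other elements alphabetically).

Walk through each heavy atom and fill implicit hydrogens from standard valence (C 4, N 3, O 2, S 2, halogen 1):
  atom 1: F (halogen, monovalent) → 0 H
  atom 2: C, bond orders sum to 4 (valence 4) → 0 H
  atom 3: C, bond orders sum to 4 (valence 4) → 0 H
  atom 4: C, bond orders sum to 1 (valence 4) → 3 H
Totals → C:3, H:3, F:1.
In Hill order: C3H3F.

C3H3F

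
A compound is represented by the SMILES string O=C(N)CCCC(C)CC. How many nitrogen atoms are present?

1

Scan the SMILES for N atoms (remember two-letter symbols like Cl and Br are single atoms).
Nitrogen count: 1.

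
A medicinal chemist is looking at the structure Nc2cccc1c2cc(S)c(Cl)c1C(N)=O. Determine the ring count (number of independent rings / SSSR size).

In SMILES, each pair of matching ring-closure digits denotes one ring-closing bond; the number of such bonds equals the number of independent rings.
Ring-closure bonds here: 2.

2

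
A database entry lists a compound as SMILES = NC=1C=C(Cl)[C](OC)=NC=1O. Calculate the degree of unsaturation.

Molecular formula: C6H7ClN2O2.
DoU = (2C + 2 + N − H − X) / 2, where X is the halogen count and O/S are ignored.
    = (2·6 + 2 + 2 − 7 − 1) / 2 = 8 / 2 = 4.

4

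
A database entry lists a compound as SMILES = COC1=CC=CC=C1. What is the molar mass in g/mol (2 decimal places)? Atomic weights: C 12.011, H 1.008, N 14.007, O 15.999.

108.14 g/mol

First, the molecular formula is C7H8O (counting implicit H from valence).
  C: 7 × 12.011 = 84.077
  H: 8 × 1.008 = 8.064
  O: 1 × 15.999 = 15.999
Sum: 7×12.011 + 8×1.008 + 1×15.999 = 108.140 → 108.14 g/mol.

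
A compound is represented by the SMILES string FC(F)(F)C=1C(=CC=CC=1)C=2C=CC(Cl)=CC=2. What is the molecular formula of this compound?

C13H8ClF3

Walk through each heavy atom and fill implicit hydrogens from standard valence (C 4, N 3, O 2, S 2, halogen 1):
  atom 1: F (halogen, monovalent) → 0 H
  atom 2: C, bond orders sum to 4 (valence 4) → 0 H
  atom 3: F (halogen, monovalent) → 0 H
  atom 4: F (halogen, monovalent) → 0 H
  atom 5: C, bond orders sum to 4 (valence 4) → 0 H
  atom 6: C, bond orders sum to 4 (valence 4) → 0 H
  atom 7: C, bond orders sum to 3 (valence 4) → 1 H
  atom 8: C, bond orders sum to 3 (valence 4) → 1 H
  atom 9: C, bond orders sum to 3 (valence 4) → 1 H
  atom 10: C, bond orders sum to 3 (valence 4) → 1 H
  atom 11: C, bond orders sum to 4 (valence 4) → 0 H
  atom 12: C, bond orders sum to 3 (valence 4) → 1 H
  atom 13: C, bond orders sum to 3 (valence 4) → 1 H
  atom 14: C, bond orders sum to 4 (valence 4) → 0 H
  atom 15: Cl (halogen, monovalent) → 0 H
  atom 16: C, bond orders sum to 3 (valence 4) → 1 H
  atom 17: C, bond orders sum to 3 (valence 4) → 1 H
Totals → C:13, H:8, Cl:1, F:3.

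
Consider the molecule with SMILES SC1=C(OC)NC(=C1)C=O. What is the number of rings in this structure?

1

In SMILES, each pair of matching ring-closure digits denotes one ring-closing bond; the number of such bonds equals the number of independent rings.
Ring-closure bonds here: 1.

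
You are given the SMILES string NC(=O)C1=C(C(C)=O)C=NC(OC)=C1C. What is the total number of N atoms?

2

Scan the SMILES for N atoms (remember two-letter symbols like Cl and Br are single atoms).
Nitrogen count: 2.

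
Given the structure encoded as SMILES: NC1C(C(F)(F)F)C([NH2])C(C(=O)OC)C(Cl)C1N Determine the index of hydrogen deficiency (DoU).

2

Degree of unsaturation = (number of rings) + (number of π bonds).
Ring closures in the SMILES: 1.
π bonds: 1 double bond (each 1 DoU) → 1 DoU from unsaturation.
Total DoU = 1 + 1 = 2.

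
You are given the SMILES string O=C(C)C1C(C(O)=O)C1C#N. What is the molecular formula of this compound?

Walk through each heavy atom and fill implicit hydrogens from standard valence (C 4, N 3, O 2, S 2, halogen 1):
  atom 1: O, bond orders sum to 2 (valence 2) → 0 H
  atom 2: C, bond orders sum to 4 (valence 4) → 0 H
  atom 3: C, bond orders sum to 1 (valence 4) → 3 H
  atom 4: C, bond orders sum to 3 (valence 4) → 1 H
  atom 5: C, bond orders sum to 3 (valence 4) → 1 H
  atom 6: C, bond orders sum to 4 (valence 4) → 0 H
  atom 7: O, bond orders sum to 1 (valence 2) → 1 H
  atom 8: O, bond orders sum to 2 (valence 2) → 0 H
  atom 9: C, bond orders sum to 3 (valence 4) → 1 H
  atom 10: C, bond orders sum to 4 (valence 4) → 0 H
  atom 11: N, bond orders sum to 3 (valence 3) → 0 H
Totals → C:7, H:7, N:1, O:3.
In Hill order: C7H7NO3.

C7H7NO3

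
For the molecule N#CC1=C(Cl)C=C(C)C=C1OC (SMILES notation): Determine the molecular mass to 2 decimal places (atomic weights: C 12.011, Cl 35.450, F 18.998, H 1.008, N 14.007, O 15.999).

First, the molecular formula is C9H8ClNO (counting implicit H from valence).
  C: 9 × 12.011 = 108.099
  Cl: 1 × 35.450 = 35.450
  H: 8 × 1.008 = 8.064
  N: 1 × 14.007 = 14.007
  O: 1 × 15.999 = 15.999
Sum: 9×12.011 + 1×35.450 + 8×1.008 + 1×14.007 + 1×15.999 = 181.619 → 181.62 g/mol.

181.62 g/mol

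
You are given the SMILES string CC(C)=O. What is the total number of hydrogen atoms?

Walk through each heavy atom and fill implicit hydrogens from standard valence (C 4, N 3, O 2, S 2, halogen 1):
  atom 1: C, bond orders sum to 1 (valence 4) → 3 H
  atom 2: C, bond orders sum to 4 (valence 4) → 0 H
  atom 3: C, bond orders sum to 1 (valence 4) → 3 H
  atom 4: O, bond orders sum to 2 (valence 2) → 0 H
Total hydrogens: 6.

6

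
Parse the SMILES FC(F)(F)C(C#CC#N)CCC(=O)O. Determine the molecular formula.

C8H6F3NO2

Walk through each heavy atom and fill implicit hydrogens from standard valence (C 4, N 3, O 2, S 2, halogen 1):
  atom 1: F (halogen, monovalent) → 0 H
  atom 2: C, bond orders sum to 4 (valence 4) → 0 H
  atom 3: F (halogen, monovalent) → 0 H
  atom 4: F (halogen, monovalent) → 0 H
  atom 5: C, bond orders sum to 3 (valence 4) → 1 H
  atom 6: C, bond orders sum to 4 (valence 4) → 0 H
  atom 7: C, bond orders sum to 4 (valence 4) → 0 H
  atom 8: C, bond orders sum to 4 (valence 4) → 0 H
  atom 9: N, bond orders sum to 3 (valence 3) → 0 H
  atom 10: C, bond orders sum to 2 (valence 4) → 2 H
  atom 11: C, bond orders sum to 2 (valence 4) → 2 H
  atom 12: C, bond orders sum to 4 (valence 4) → 0 H
  atom 13: O, bond orders sum to 2 (valence 2) → 0 H
  atom 14: O, bond orders sum to 1 (valence 2) → 1 H
Totals → C:8, H:6, F:3, N:1, O:2.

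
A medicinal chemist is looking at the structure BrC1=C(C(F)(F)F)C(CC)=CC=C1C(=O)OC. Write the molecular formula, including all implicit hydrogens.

Walk through each heavy atom and fill implicit hydrogens from standard valence (C 4, N 3, O 2, S 2, halogen 1):
  atom 1: Br (halogen, monovalent) → 0 H
  atom 2: C, bond orders sum to 4 (valence 4) → 0 H
  atom 3: C, bond orders sum to 4 (valence 4) → 0 H
  atom 4: C, bond orders sum to 4 (valence 4) → 0 H
  atom 5: F (halogen, monovalent) → 0 H
  atom 6: F (halogen, monovalent) → 0 H
  atom 7: F (halogen, monovalent) → 0 H
  atom 8: C, bond orders sum to 4 (valence 4) → 0 H
  atom 9: C, bond orders sum to 2 (valence 4) → 2 H
  atom 10: C, bond orders sum to 1 (valence 4) → 3 H
  atom 11: C, bond orders sum to 3 (valence 4) → 1 H
  atom 12: C, bond orders sum to 3 (valence 4) → 1 H
  atom 13: C, bond orders sum to 4 (valence 4) → 0 H
  atom 14: C, bond orders sum to 4 (valence 4) → 0 H
  atom 15: O, bond orders sum to 2 (valence 2) → 0 H
  atom 16: O, bond orders sum to 2 (valence 2) → 0 H
  atom 17: C, bond orders sum to 1 (valence 4) → 3 H
Totals → C:11, H:10, Br:1, F:3, O:2.

C11H10BrF3O2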